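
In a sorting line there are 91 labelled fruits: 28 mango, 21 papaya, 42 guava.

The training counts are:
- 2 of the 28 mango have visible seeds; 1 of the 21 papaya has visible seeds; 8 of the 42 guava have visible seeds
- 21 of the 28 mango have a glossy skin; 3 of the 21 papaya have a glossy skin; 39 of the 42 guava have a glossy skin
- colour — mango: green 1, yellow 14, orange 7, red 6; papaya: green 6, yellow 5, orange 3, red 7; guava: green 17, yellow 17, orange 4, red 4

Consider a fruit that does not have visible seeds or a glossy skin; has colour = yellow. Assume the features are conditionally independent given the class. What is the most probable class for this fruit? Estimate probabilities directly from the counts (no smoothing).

mango: (28/91) × (26/28) × (7/28) × (14/28) ≈ 0.0357143
papaya: (21/91) × (20/21) × (18/21) × (5/21) ≈ 0.0448531
guava: (42/91) × (34/42) × (3/42) × (17/42) ≈ 0.0108021
Highest score → papaya.

papaya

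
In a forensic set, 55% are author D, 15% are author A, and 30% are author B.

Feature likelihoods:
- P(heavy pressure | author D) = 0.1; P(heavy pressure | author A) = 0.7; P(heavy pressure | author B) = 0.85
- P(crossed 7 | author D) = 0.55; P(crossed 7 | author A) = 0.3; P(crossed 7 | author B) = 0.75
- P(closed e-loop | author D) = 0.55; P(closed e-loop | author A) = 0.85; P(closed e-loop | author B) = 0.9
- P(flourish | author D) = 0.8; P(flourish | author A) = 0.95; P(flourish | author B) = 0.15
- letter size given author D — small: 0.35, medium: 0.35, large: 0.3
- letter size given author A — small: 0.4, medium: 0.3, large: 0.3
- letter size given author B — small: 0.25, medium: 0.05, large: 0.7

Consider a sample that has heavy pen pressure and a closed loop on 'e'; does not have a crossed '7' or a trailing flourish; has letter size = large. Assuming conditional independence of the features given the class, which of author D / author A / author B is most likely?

author B

author D: 0.55 × 0.1 × (1−0.55) × 0.55 × (1−0.8) × 0.3 = 0.00081675
author A: 0.15 × 0.7 × (1−0.3) × 0.85 × (1−0.95) × 0.3 = 0.000937125
author B: 0.3 × 0.85 × (1−0.75) × 0.9 × (1−0.15) × 0.7 = 0.034138125
Highest score → author B.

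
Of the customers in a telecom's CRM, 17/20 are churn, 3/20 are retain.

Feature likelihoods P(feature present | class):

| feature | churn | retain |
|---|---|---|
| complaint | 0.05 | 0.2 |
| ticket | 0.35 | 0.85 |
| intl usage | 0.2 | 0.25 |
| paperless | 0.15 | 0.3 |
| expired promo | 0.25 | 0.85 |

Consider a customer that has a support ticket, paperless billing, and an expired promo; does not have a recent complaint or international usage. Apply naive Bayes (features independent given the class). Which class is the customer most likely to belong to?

churn: 0.85 × (1−0.05) × 0.35 × (1−0.2) × 0.15 × 0.25 = 0.00847875
retain: 0.15 × (1−0.2) × 0.85 × (1−0.25) × 0.3 × 0.85 = 0.0195075
Highest score → retain.

retain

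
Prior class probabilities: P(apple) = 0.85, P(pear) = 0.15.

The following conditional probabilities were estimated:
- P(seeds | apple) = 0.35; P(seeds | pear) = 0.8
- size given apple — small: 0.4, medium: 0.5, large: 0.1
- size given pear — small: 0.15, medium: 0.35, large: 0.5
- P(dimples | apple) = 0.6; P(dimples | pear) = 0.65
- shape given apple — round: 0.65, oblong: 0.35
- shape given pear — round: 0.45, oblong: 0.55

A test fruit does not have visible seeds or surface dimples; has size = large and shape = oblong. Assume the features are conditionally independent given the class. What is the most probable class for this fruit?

apple

apple: 0.85 × (1−0.35) × 0.1 × (1−0.6) × 0.35 = 0.007735
pear: 0.15 × (1−0.8) × 0.5 × (1−0.65) × 0.55 = 0.0028875
Highest score → apple.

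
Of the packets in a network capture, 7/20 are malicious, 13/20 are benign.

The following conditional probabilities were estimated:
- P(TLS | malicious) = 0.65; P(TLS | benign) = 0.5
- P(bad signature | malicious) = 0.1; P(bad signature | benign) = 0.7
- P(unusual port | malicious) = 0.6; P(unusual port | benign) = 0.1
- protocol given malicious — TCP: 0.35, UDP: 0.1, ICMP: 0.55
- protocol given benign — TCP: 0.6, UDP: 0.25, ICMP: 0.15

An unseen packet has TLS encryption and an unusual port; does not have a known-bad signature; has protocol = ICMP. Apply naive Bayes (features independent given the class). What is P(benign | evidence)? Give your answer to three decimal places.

malicious: 0.35 × 0.65 × (1−0.1) × 0.6 × 0.55 = 0.0675675
benign: 0.65 × 0.5 × (1−0.7) × 0.1 × 0.15 = 0.0014625
P(benign | x) = 0.0014625 / 0.06903 ≈ 0.021

0.021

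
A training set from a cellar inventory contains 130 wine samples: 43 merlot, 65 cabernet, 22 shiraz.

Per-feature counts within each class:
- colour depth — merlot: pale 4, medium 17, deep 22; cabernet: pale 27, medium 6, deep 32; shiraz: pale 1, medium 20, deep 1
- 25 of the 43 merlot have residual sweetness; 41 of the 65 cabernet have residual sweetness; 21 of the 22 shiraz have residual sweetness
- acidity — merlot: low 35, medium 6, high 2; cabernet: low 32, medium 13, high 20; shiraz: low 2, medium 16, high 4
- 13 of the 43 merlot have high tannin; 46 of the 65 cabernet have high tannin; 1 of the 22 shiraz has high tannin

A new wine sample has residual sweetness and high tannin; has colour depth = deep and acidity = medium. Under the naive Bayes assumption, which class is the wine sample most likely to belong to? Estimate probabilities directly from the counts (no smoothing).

cabernet

merlot: (43/130) × (22/43) × (25/43) × (6/43) × (13/43) ≈ 0.00415058
cabernet: (65/130) × (32/65) × (41/65) × (13/65) × (46/65) ≈ 0.0219761
shiraz: (22/130) × (1/22) × (21/22) × (16/22) × (1/22) ≈ 0.000242732
Highest score → cabernet.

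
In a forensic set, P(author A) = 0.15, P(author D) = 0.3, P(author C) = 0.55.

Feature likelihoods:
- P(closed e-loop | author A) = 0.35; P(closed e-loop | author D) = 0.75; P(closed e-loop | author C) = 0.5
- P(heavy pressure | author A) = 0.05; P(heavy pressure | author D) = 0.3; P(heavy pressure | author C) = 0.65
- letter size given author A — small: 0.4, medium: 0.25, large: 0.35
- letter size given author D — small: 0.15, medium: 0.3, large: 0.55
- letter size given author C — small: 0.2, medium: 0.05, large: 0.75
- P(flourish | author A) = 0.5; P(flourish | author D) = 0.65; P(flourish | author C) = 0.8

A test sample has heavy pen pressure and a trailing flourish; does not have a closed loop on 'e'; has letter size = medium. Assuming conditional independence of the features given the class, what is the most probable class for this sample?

author A: 0.15 × (1−0.35) × 0.05 × 0.25 × 0.5 = 0.000609375
author D: 0.3 × (1−0.75) × 0.3 × 0.3 × 0.65 = 0.0043875
author C: 0.55 × (1−0.5) × 0.65 × 0.05 × 0.8 = 0.00715
Highest score → author C.

author C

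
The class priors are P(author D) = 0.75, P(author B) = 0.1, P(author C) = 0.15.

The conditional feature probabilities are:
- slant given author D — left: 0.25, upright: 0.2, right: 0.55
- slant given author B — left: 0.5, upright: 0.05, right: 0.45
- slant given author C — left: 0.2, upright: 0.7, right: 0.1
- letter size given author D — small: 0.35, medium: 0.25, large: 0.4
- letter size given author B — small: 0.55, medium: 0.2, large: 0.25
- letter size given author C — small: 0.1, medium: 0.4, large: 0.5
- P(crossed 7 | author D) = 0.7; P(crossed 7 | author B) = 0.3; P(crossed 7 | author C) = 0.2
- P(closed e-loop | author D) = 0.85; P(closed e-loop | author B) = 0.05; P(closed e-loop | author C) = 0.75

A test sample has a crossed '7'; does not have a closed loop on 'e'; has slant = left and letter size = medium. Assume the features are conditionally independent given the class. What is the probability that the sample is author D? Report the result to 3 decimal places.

0.588

author D: 0.75 × 0.25 × 0.25 × 0.7 × (1−0.85) = 0.004921875
author B: 0.1 × 0.5 × 0.2 × 0.3 × (1−0.05) = 0.00285
author C: 0.15 × 0.2 × 0.4 × 0.2 × (1−0.75) = 0.0006
P(author D | x) = 0.004921875 / 0.008371875 ≈ 0.588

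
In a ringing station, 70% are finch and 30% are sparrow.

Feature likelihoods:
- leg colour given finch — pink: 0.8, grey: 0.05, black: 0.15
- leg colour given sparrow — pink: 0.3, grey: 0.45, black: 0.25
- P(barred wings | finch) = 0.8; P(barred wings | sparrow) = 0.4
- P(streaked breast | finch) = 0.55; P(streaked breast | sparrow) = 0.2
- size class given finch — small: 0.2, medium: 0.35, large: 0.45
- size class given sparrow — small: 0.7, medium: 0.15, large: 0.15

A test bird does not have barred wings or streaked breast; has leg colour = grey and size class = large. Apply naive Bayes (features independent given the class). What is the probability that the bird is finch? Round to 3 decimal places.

finch: 0.7 × 0.05 × (1−0.8) × (1−0.55) × 0.45 = 0.0014175
sparrow: 0.3 × 0.45 × (1−0.4) × (1−0.2) × 0.15 = 0.00972
P(finch | x) = 0.0014175 / 0.0111375 ≈ 0.127

0.127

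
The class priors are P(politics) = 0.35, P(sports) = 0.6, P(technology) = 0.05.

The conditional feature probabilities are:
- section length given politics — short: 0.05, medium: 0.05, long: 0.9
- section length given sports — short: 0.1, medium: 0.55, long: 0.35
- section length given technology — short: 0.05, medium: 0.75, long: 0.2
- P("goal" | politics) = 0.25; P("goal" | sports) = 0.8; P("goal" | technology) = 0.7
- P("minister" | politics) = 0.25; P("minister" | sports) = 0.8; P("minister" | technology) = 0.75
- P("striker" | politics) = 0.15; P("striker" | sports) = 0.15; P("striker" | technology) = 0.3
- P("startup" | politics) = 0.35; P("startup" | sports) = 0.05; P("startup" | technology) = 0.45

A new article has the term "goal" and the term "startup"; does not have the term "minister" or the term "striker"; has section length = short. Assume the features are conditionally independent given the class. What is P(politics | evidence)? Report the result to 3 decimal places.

0.641

politics: 0.35 × 0.05 × 0.25 × (1−0.25) × (1−0.15) × 0.35 = 0.000976171875
sports: 0.6 × 0.1 × 0.8 × (1−0.8) × (1−0.15) × 0.05 = 0.000408
technology: 0.05 × 0.05 × 0.7 × (1−0.75) × (1−0.3) × 0.45 = 0.0001378125
P(politics | x) = 0.000976171875 / 0.001521984375 ≈ 0.641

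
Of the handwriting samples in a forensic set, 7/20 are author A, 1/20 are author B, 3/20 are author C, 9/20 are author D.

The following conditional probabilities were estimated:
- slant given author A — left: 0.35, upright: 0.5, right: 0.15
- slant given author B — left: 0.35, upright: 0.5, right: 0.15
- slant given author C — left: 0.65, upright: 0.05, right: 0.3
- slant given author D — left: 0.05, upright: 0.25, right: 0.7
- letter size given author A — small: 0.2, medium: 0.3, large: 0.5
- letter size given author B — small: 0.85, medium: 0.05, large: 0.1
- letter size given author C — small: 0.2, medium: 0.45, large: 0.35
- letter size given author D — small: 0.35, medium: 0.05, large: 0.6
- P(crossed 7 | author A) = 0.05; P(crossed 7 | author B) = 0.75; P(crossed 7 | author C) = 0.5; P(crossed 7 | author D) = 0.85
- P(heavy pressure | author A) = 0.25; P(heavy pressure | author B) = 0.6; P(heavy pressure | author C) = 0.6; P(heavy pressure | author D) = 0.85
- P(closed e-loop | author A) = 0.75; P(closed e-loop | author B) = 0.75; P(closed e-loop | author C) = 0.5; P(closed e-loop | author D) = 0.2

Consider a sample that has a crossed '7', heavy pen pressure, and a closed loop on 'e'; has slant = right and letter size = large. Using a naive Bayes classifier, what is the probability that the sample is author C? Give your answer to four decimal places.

author A: 0.35 × 0.15 × 0.5 × 0.05 × 0.25 × 0.75 = 0.00024609375
author B: 0.05 × 0.15 × 0.1 × 0.75 × 0.6 × 0.75 = 0.000253125
author C: 0.15 × 0.3 × 0.35 × 0.5 × 0.6 × 0.5 = 0.0023625
author D: 0.45 × 0.7 × 0.6 × 0.85 × 0.85 × 0.2 = 0.0273105
P(author C | x) = 0.0023625 / 0.03017221875 ≈ 0.0783

0.0783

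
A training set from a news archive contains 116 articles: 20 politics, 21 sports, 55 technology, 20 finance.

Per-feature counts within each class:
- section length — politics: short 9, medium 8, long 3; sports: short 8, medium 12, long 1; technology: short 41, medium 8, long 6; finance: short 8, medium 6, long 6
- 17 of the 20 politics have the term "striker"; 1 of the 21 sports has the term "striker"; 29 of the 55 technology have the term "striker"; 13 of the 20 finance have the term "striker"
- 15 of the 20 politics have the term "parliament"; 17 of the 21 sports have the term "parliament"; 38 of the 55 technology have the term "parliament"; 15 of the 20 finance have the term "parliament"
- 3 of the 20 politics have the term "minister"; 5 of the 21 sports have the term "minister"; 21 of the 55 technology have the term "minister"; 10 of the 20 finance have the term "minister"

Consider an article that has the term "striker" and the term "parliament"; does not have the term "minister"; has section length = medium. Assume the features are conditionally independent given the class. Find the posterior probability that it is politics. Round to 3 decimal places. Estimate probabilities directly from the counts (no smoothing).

politics: (20/116) × (8/20) × (17/20) × (15/20) × (17/20) ≈ 0.0373707
sports: (21/116) × (12/21) × (1/21) × (17/21) × (16/21) ≈ 0.00303833
technology: (55/116) × (8/55) × (29/55) × (38/55) × (34/55) ≈ 0.0155312
finance: (20/116) × (6/20) × (13/20) × (15/20) × (10/20) ≈ 0.0126078
P(politics | x) = 0.0373707 / 0.06854803 ≈ 0.545

0.545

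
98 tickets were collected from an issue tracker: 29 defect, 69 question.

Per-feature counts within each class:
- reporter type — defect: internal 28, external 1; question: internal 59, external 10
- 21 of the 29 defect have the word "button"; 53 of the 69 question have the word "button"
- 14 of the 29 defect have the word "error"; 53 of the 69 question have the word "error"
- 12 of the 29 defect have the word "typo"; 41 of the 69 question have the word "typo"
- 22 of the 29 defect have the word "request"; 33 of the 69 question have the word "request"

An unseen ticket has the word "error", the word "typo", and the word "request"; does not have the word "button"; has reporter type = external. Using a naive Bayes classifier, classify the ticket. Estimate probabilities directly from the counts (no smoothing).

question

defect: (29/98) × (1/29) × (8/29) × (14/29) × (12/29) × (22/29) ≈ 0.000426583
question: (69/98) × (10/69) × (16/69) × (53/69) × (41/69) × (33/69) ≈ 0.00516501
Highest score → question.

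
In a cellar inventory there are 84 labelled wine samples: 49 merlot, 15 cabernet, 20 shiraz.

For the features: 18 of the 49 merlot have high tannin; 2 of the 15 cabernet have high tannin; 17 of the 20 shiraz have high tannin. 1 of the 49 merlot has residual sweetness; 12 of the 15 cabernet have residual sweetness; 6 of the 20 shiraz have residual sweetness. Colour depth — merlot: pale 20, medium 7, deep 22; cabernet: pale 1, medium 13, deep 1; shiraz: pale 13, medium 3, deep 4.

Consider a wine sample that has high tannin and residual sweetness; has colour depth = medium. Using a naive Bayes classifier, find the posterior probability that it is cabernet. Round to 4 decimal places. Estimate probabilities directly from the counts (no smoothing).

0.6291

merlot: (49/84) × (18/49) × (1/49) × (7/49) ≈ 0.00062474
cabernet: (15/84) × (2/15) × (12/15) × (13/15) ≈ 0.0165079
shiraz: (20/84) × (17/20) × (6/20) × (3/20) ≈ 0.00910714
P(cabernet | x) = 0.0165079 / 0.02623978 ≈ 0.6291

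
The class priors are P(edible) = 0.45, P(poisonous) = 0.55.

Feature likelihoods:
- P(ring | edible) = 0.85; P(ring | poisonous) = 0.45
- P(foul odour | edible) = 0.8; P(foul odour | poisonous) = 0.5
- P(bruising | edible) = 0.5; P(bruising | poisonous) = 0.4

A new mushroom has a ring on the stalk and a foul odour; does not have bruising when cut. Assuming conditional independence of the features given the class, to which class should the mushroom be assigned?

edible: 0.45 × 0.85 × 0.8 × (1−0.5) = 0.153
poisonous: 0.55 × 0.45 × 0.5 × (1−0.4) = 0.07425
Highest score → edible.

edible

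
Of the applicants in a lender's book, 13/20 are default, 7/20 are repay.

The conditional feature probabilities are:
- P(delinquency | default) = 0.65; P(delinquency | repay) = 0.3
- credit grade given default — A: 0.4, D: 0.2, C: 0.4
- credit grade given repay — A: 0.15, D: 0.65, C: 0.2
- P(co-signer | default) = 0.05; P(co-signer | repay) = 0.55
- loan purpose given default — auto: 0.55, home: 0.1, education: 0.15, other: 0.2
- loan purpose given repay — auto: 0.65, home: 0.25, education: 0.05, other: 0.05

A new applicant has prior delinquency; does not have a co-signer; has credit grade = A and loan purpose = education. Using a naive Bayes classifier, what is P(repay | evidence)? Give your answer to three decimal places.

0.015

default: 0.65 × 0.65 × 0.4 × (1−0.05) × 0.15 = 0.0240825
repay: 0.35 × 0.3 × 0.15 × (1−0.55) × 0.05 = 0.000354375
P(repay | x) = 0.000354375 / 0.024436875 ≈ 0.015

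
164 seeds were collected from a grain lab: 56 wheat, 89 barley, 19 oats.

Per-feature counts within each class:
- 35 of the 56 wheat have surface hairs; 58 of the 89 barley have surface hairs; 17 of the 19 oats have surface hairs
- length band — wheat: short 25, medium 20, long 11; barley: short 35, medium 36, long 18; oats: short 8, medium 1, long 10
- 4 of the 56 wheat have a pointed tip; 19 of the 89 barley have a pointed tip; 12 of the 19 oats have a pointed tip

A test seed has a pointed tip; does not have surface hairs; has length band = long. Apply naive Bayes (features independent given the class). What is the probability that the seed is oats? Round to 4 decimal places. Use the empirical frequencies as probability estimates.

0.2893

wheat: (56/164) × (21/56) × (11/56) × (4/56) ≈ 0.0017966
barley: (89/164) × (31/89) × (18/89) × (19/89) ≈ 0.00816139
oats: (19/164) × (2/19) × (10/19) × (12/19) ≈ 0.00405378
P(oats | x) = 0.00405378 / 0.01401177 ≈ 0.2893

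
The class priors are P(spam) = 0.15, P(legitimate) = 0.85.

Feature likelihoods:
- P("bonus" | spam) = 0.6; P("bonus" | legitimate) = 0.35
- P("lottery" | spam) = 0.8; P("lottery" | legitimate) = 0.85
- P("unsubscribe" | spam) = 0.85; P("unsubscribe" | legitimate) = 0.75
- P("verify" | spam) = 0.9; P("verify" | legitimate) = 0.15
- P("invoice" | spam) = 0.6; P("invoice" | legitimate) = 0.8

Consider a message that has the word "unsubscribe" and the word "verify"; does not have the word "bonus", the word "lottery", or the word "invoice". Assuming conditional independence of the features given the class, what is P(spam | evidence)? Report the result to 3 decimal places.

spam: 0.15 × (1−0.6) × (1−0.8) × 0.85 × 0.9 × (1−0.6) = 0.003672
legitimate: 0.85 × (1−0.35) × (1−0.85) × 0.75 × 0.15 × (1−0.8) = 0.0018646875
P(spam | x) = 0.003672 / 0.0055366875 ≈ 0.663

0.663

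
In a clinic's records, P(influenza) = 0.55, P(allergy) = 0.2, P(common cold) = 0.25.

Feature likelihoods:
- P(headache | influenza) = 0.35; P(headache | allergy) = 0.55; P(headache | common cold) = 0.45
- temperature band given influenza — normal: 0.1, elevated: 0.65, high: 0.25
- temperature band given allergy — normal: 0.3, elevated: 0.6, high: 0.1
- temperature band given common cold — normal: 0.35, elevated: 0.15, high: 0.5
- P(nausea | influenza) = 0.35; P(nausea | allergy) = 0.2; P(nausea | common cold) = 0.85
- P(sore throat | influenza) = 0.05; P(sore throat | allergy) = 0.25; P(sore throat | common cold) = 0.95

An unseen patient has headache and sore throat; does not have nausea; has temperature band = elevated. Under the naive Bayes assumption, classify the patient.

influenza: 0.55 × 0.35 × 0.65 × (1−0.35) × 0.05 = 0.0040665625
allergy: 0.2 × 0.55 × 0.6 × (1−0.2) × 0.25 = 0.0132
common cold: 0.25 × 0.45 × 0.15 × (1−0.85) × 0.95 = 0.0024046875
Highest score → allergy.

allergy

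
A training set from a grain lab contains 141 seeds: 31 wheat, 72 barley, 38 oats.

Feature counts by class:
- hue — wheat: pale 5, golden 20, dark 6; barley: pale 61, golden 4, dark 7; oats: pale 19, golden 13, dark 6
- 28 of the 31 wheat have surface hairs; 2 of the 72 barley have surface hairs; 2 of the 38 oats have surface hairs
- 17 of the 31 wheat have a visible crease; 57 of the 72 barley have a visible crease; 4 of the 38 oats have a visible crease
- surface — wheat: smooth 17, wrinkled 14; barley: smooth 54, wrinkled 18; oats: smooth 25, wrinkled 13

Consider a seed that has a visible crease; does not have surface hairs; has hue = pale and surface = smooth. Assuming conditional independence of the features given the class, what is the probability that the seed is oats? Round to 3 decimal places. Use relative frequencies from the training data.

wheat: (31/141) × (5/31) × (3/31) × (17/31) × (17/31) ≈ 0.00103201
barley: (72/141) × (61/72) × (70/72) × (57/72) × (54/72) ≈ 0.249735
oats: (38/141) × (19/38) × (36/38) × (4/38) × (25/38) ≈ 0.00884069
P(oats | x) = 0.00884069 / 0.2596077 ≈ 0.034

0.034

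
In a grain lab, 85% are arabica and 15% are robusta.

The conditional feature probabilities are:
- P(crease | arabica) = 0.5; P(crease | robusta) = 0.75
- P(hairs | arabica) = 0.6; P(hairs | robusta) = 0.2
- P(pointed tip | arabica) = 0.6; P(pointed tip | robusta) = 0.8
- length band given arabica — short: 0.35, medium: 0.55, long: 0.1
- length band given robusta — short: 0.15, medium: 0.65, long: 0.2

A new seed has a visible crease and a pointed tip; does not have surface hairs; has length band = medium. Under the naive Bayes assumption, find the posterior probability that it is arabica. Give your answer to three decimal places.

arabica: 0.85 × 0.5 × (1−0.6) × 0.6 × 0.55 = 0.0561
robusta: 0.15 × 0.75 × (1−0.2) × 0.8 × 0.65 = 0.0468
P(arabica | x) = 0.0561 / 0.1029 ≈ 0.545

0.545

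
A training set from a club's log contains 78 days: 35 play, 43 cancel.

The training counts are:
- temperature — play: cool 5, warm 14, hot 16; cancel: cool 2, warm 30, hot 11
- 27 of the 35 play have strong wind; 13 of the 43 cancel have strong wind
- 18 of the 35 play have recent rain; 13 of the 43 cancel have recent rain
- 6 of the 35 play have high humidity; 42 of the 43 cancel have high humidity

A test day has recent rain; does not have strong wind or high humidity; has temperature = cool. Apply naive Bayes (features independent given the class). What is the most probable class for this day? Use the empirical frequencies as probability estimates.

play: (35/78) × (5/35) × (8/35) × (18/35) × (29/35) ≈ 0.00624355
cancel: (43/78) × (2/43) × (30/43) × (13/43) × (1/43) ≈ 0.000125775
Highest score → play.

play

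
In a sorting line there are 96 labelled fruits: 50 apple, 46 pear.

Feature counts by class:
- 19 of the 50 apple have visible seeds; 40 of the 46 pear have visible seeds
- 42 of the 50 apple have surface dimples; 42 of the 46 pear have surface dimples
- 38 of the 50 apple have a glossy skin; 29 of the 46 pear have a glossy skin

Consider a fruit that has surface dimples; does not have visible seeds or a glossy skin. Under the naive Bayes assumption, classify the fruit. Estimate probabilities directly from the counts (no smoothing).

apple

apple: (50/96) × (31/50) × (42/50) × (12/50) = 0.0651
pear: (46/96) × (6/46) × (42/46) × (17/46) ≈ 0.0210893
Highest score → apple.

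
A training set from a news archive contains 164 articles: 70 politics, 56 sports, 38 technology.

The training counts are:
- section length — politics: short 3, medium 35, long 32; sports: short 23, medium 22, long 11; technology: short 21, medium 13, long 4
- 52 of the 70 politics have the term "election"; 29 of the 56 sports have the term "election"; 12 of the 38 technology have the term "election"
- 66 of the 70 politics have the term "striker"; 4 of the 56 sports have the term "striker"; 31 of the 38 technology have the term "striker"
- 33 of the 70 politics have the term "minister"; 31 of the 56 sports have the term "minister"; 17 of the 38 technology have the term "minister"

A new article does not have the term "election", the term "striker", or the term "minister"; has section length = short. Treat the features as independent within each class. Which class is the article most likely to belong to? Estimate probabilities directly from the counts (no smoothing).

politics: (70/164) × (3/70) × (18/70) × (4/70) × (37/70) ≈ 0.000142075
sports: (56/164) × (23/56) × (27/56) × (52/56) × (25/56) ≈ 0.0280303
technology: (38/164) × (21/38) × (26/38) × (7/38) × (21/38) ≈ 0.00891898
Highest score → sports.

sports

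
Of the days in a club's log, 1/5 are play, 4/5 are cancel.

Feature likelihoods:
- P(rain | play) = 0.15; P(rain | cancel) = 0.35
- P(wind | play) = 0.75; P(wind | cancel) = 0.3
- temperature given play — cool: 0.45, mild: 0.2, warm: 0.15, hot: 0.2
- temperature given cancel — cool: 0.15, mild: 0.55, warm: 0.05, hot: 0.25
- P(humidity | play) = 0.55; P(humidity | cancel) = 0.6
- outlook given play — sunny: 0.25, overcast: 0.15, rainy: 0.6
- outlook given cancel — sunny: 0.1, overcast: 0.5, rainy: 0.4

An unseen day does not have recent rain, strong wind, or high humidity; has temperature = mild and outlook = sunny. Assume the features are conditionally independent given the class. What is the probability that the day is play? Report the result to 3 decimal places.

0.107

play: 0.2 × (1−0.15) × (1−0.75) × 0.2 × (1−0.55) × 0.25 = 0.00095625
cancel: 0.8 × (1−0.35) × (1−0.3) × 0.55 × (1−0.6) × 0.1 = 0.008008
P(play | x) = 0.00095625 / 0.00896425 ≈ 0.107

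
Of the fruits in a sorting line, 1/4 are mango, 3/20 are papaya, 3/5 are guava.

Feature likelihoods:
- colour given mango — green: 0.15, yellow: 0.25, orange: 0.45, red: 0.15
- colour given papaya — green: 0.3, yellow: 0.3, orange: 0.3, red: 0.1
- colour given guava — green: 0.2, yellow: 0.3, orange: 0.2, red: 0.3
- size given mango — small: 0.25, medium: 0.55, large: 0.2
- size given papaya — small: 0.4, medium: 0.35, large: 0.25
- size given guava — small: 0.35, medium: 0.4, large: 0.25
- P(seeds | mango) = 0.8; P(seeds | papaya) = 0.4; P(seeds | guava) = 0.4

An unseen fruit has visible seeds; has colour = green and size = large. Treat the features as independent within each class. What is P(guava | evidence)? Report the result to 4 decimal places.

mango: 0.25 × 0.15 × 0.2 × 0.8 = 0.006
papaya: 0.15 × 0.3 × 0.25 × 0.4 = 0.0045
guava: 0.6 × 0.2 × 0.25 × 0.4 = 0.012
P(guava | x) = 0.012 / 0.0225 ≈ 0.5333

0.5333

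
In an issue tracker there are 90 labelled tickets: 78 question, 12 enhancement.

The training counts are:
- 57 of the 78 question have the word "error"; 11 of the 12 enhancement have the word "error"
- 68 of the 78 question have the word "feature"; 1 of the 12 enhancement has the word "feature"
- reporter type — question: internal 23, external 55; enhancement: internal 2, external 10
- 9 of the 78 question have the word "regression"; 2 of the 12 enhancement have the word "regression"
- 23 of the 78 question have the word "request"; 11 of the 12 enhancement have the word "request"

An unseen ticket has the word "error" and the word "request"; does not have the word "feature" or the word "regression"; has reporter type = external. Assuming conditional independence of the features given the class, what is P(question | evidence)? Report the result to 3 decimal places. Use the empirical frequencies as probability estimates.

question: (78/90) × (57/78) × (10/78) × (55/78) × (69/78) × (23/78) ≈ 0.0149346
enhancement: (12/90) × (11/12) × (11/12) × (10/12) × (10/12) × (11/12) ≈ 0.0713199
P(question | x) = 0.0149346 / 0.0862545 ≈ 0.173

0.173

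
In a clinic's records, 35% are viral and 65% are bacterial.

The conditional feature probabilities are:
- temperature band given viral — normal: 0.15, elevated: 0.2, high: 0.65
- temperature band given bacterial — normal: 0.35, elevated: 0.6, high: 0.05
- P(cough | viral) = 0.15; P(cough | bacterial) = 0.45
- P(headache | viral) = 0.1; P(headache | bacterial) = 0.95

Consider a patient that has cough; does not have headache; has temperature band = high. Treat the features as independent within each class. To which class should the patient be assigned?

viral

viral: 0.35 × 0.65 × 0.15 × (1−0.1) = 0.0307125
bacterial: 0.65 × 0.05 × 0.45 × (1−0.95) = 0.00073125
Highest score → viral.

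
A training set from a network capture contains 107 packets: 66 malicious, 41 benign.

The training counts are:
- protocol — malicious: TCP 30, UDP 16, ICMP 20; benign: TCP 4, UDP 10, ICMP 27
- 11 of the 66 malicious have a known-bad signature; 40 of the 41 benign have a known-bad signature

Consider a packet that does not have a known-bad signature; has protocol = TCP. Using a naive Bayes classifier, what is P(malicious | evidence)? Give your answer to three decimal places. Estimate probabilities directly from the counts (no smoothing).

malicious: (66/107) × (30/66) × (55/66) ≈ 0.233645
benign: (41/107) × (4/41) × (1/41) ≈ 0.000911785
P(malicious | x) = 0.233645 / 0.234556785 ≈ 0.996

0.996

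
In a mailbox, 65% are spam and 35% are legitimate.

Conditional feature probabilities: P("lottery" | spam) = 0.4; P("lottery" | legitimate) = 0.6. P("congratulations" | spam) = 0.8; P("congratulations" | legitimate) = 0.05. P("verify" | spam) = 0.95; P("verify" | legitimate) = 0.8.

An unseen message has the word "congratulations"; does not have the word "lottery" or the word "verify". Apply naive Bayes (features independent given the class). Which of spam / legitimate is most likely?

spam

spam: 0.65 × (1−0.4) × 0.8 × (1−0.95) = 0.0156
legitimate: 0.35 × (1−0.6) × 0.05 × (1−0.8) = 0.0014
Highest score → spam.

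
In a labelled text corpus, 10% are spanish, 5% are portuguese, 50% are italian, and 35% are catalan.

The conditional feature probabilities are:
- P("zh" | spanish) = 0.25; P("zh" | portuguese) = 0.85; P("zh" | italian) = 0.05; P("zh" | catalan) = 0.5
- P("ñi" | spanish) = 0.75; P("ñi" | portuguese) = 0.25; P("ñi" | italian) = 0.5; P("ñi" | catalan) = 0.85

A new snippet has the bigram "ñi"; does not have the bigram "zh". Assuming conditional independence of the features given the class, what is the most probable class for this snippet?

italian

spanish: 0.1 × (1−0.25) × 0.75 = 0.05625
portuguese: 0.05 × (1−0.85) × 0.25 = 0.001875
italian: 0.5 × (1−0.05) × 0.5 = 0.2375
catalan: 0.35 × (1−0.5) × 0.85 = 0.14875
Highest score → italian.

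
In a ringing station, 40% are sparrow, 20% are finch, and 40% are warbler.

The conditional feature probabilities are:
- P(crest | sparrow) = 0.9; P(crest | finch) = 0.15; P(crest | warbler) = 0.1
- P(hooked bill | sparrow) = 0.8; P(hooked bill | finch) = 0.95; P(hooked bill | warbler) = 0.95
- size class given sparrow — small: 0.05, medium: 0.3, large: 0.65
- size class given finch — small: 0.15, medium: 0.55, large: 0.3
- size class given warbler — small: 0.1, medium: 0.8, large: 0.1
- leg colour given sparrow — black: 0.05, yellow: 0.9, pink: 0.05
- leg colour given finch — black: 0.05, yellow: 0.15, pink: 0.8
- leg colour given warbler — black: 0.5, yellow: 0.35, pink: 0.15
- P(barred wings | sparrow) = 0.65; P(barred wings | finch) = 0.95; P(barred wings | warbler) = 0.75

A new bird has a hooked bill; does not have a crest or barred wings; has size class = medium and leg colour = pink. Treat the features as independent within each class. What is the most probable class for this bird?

warbler

sparrow: 0.4 × (1−0.9) × 0.8 × 0.3 × 0.05 × (1−0.65) = 0.000168
finch: 0.2 × (1−0.15) × 0.95 × 0.55 × 0.8 × (1−0.95) = 0.003553
warbler: 0.4 × (1−0.1) × 0.95 × 0.8 × 0.15 × (1−0.75) = 0.01026
Highest score → warbler.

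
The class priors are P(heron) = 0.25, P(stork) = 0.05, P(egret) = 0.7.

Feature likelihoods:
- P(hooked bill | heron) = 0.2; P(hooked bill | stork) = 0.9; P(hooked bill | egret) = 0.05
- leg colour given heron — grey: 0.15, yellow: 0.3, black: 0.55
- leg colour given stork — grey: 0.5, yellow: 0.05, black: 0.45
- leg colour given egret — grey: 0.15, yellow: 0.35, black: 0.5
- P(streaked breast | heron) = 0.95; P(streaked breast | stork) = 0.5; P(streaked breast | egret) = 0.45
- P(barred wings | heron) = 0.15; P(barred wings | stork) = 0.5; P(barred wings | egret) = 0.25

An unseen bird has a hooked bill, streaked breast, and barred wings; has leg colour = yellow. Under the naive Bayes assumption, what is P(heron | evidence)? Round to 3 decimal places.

0.524

heron: 0.25 × 0.2 × 0.3 × 0.95 × 0.15 = 0.0021375
stork: 0.05 × 0.9 × 0.05 × 0.5 × 0.5 = 0.0005625
egret: 0.7 × 0.05 × 0.35 × 0.45 × 0.25 = 0.001378125
P(heron | x) = 0.0021375 / 0.004078125 ≈ 0.524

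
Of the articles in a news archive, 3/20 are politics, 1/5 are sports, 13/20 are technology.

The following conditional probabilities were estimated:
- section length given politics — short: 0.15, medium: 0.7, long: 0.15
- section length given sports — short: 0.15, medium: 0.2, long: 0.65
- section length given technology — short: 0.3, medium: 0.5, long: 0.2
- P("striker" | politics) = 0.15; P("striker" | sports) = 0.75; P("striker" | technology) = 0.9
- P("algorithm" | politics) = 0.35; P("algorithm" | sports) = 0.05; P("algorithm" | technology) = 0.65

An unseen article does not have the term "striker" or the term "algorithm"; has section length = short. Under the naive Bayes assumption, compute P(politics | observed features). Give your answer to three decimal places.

0.471

politics: 0.15 × 0.15 × (1−0.15) × (1−0.35) = 0.01243125
sports: 0.2 × 0.15 × (1−0.75) × (1−0.05) = 0.007125
technology: 0.65 × 0.3 × (1−0.9) × (1−0.65) = 0.006825
P(politics | x) = 0.01243125 / 0.02638125 ≈ 0.471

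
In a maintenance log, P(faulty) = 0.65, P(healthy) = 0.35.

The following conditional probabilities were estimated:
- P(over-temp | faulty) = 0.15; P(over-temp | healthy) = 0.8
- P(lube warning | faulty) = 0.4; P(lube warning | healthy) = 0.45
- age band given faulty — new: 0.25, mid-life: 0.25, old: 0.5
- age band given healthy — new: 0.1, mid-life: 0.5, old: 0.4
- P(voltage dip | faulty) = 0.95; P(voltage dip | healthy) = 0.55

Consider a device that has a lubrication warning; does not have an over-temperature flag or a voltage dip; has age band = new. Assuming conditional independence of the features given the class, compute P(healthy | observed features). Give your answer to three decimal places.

0.339

faulty: 0.65 × (1−0.15) × 0.4 × 0.25 × (1−0.95) = 0.0027625
healthy: 0.35 × (1−0.8) × 0.45 × 0.1 × (1−0.55) = 0.0014175
P(healthy | x) = 0.0014175 / 0.00418 ≈ 0.339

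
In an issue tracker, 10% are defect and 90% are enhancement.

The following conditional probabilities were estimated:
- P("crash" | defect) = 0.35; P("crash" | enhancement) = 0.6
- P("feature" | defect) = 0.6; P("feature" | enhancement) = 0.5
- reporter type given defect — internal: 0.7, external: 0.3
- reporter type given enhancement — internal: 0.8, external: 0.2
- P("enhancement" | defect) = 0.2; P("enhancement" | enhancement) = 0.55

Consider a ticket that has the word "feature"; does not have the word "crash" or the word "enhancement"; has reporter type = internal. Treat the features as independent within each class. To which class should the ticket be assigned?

defect: 0.1 × (1−0.35) × 0.6 × 0.7 × (1−0.2) = 0.02184
enhancement: 0.9 × (1−0.6) × 0.5 × 0.8 × (1−0.55) = 0.0648
Highest score → enhancement.

enhancement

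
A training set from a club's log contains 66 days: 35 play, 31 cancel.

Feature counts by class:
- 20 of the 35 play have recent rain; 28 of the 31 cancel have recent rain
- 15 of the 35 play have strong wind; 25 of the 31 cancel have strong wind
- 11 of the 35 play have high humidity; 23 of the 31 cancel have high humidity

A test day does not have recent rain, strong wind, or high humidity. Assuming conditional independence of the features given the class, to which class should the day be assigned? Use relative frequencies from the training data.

play: (35/66) × (15/35) × (20/35) × (24/35) ≈ 0.0890538
cancel: (31/66) × (3/31) × (6/31) × (8/31) ≈ 0.00227036
Highest score → play.

play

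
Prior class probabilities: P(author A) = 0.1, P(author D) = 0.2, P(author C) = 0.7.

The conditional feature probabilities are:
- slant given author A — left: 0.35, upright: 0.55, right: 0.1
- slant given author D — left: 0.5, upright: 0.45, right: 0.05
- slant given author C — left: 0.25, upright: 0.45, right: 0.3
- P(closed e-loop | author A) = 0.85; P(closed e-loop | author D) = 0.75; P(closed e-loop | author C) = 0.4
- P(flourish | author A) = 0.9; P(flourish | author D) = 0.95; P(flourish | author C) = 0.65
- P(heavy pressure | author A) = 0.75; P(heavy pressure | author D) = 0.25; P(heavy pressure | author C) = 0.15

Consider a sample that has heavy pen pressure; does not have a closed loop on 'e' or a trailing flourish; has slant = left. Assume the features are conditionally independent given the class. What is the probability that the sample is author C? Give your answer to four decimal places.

0.8864

author A: 0.1 × 0.35 × (1−0.85) × (1−0.9) × 0.75 = 0.00039375
author D: 0.2 × 0.5 × (1−0.75) × (1−0.95) × 0.25 = 0.0003125
author C: 0.7 × 0.25 × (1−0.4) × (1−0.65) × 0.15 = 0.0055125
P(author C | x) = 0.0055125 / 0.00621875 ≈ 0.8864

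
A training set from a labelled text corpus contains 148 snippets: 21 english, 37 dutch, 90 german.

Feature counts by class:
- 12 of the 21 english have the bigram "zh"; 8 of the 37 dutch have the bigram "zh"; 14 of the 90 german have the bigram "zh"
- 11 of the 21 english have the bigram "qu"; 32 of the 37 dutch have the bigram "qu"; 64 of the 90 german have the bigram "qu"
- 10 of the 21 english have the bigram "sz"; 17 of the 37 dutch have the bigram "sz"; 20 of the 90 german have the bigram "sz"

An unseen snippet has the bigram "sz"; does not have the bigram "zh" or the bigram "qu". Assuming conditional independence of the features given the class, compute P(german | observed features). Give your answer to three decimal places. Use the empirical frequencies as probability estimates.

0.559

english: (21/148) × (9/21) × (10/21) × (10/21) ≈ 0.0137893
dutch: (37/148) × (29/37) × (5/37) × (17/37) ≈ 0.0121661
german: (90/148) × (76/90) × (26/90) × (20/90) ≈ 0.0329663
P(german | x) = 0.0329663 / 0.0589217 ≈ 0.559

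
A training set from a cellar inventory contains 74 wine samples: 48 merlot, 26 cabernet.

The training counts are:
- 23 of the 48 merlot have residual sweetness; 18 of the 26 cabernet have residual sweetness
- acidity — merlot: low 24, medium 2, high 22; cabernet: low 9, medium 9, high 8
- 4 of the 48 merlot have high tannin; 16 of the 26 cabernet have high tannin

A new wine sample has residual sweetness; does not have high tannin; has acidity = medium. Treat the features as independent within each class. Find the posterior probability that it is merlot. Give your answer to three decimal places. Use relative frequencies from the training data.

0.268

merlot: (48/74) × (23/48) × (2/48) × (44/48) ≈ 0.0118712
cabernet: (26/74) × (18/26) × (9/26) × (10/26) ≈ 0.0323845
P(merlot | x) = 0.0118712 / 0.0442557 ≈ 0.268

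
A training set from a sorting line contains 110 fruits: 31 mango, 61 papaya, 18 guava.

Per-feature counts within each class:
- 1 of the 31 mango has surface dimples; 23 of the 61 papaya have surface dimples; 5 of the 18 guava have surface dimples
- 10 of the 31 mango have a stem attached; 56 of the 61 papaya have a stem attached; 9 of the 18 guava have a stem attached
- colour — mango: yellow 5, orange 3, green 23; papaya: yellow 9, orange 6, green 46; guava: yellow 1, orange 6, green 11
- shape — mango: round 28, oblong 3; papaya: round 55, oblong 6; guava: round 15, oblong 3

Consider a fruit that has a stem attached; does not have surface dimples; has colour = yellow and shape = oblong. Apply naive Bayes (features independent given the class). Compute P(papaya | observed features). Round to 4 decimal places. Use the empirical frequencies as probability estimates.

0.7056

mango: (31/110) × (30/31) × (10/31) × (5/31) × (3/31) ≈ 0.0013732
papaya: (61/110) × (38/61) × (56/61) × (9/61) × (6/61) ≈ 0.00460239
guava: (18/110) × (13/18) × (9/18) × (1/18) × (3/18) ≈ 0.000547138
P(papaya | x) = 0.00460239 / 0.006522728 ≈ 0.7056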